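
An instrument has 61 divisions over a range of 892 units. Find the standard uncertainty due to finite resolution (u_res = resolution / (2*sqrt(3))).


resolution = range / divisions
resolution = 892 / 61 = 14.622951
u_res = resolution / (2*sqrt(3))
u_res = 14.622951 / 3.4641016
u_res = 4.2213

4.2213


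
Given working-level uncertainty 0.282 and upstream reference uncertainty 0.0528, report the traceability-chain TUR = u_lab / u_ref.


TUR = u_lab / u_ref
= 0.282 / 0.0528
= 5.3409

5.3409


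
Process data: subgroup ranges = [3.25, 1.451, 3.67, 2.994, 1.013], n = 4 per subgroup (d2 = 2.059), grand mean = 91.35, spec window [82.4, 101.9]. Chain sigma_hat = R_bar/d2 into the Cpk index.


R_bar = (3.25 + 1.451 + 3.67 + 2.994 + 1.013) / 5 = 2.4756
sigma = R_bar / d2 = 2.4756 / 2.059 = 1.2023312
Cp = (USL - LSL)/(6*sigma) = (101.9 - 82.4)/(6*1.2023312) = 2.7031
Cpu = (101.9 - 91.35)/(3*1.2023312) = 2.9249
Cpl = (91.35 - 82.4)/(3*1.2023312) = 2.4813
Cpk = min(Cpu, Cpl) = 2.4813

2.4813


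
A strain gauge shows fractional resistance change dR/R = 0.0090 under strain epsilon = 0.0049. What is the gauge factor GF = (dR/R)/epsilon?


GF = (dR/R) / epsilon
= 0.0090 / 0.0049
= 1.8367

1.8367


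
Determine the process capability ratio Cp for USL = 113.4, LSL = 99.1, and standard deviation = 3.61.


Cp = (USL - LSL) / (6 * sigma)
= (113.4 - 99.1) / (6 * 3.61)
= 14.3000 / 21.6600
= 0.6602

0.6602


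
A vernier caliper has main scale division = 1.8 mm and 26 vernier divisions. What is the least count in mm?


LC = MSD / n_div
= 1.8 / 26
= 0.0692

0.0692


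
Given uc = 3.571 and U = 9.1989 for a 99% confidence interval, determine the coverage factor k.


k = U / uc
k = 9.1989 / 3.571
k = 2.576

2.576


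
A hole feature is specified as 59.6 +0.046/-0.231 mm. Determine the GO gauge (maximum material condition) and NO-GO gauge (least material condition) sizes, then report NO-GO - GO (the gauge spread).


GO = nominal - lower_tol (smallest hole = maximum material condition)
GO = 59.6 - 0.231 = 59.369
NO-GO = nominal + upper_tol (largest hole = least material condition)
NO-GO = 59.6 + 0.046 = 59.646
spread = NO-GO - GO = 59.646 - 59.369 = 0.2770

0.2770


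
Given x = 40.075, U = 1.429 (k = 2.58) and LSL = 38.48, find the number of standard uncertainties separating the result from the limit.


u = U / k = 1.429 / 2.58 = 0.55387597
margin = |LSL - x| = |38.48 - 40.075| = 1.595
z = margin / u = 1.595 / 0.55387597
z = 2.8797

2.8797


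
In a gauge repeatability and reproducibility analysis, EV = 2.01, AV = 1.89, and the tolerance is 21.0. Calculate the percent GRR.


GRR = sqrt(EV^2 + AV^2) = sqrt(2.01^2 + 1.89^2) = 2.7590216
%GRR = GRR / tol * 100 = 2.7590216 / 21.0 * 100
%GRR = 13.1382

13.1382


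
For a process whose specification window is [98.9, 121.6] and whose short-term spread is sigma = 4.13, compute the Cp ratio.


Cp = (USL - LSL) / (6 * sigma)
= (121.6 - 98.9) / (6 * 4.13)
= 22.7000 / 24.7800
= 0.9161

0.9161


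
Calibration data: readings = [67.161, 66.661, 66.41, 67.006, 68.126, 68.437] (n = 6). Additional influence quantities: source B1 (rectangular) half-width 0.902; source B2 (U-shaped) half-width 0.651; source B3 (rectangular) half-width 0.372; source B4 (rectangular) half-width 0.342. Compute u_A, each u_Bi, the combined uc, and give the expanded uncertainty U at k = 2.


mean = (67.161 + 66.661 + 66.41 + 67.006 + 68.126 + 68.437) / 6 = 67.30016667
s = sqrt(sum((x - mean)^2)/(n-1)) = 0.81008923
u_A = s / sqrt(n) = 0.81008923 / sqrt(6) = 0.33071754
u_B1 = 0.902 / sqrt(3) = 0.52076994
u_B2 = 0.651 / sqrt(2) = 0.46032651
u_B3 = 0.372 / sqrt(3) = 0.2147743
u_B4 = 0.342 / sqrt(3) = 0.19745379
uc = sqrt(0.33071754^2 + 0.52076994^2 + 0.46032651^2 + 0.2147743^2 + 0.19745379^2) = 0.82315972
U = k * uc = 2 * 0.82315972
U = 1.6463

1.6463


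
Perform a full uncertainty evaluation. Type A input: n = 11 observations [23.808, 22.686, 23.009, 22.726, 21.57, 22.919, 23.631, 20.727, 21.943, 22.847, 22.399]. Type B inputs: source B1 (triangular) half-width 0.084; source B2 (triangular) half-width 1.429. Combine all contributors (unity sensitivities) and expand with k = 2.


mean = (23.808 + 22.686 + 23.009 + 22.726 + 21.57 + 22.919 + 23.631 + 20.727 + 21.943 + 22.847 + 22.399) / 11 = 22.56954545
s = sqrt(sum((x - mean)^2)/(n-1)) = 0.88918079
u_A = s / sqrt(n) = 0.88918079 / sqrt(11) = 0.2680981
u_B1 = 0.084 / sqrt(6) = 0.034292856
u_B2 = 1.429 / sqrt(6) = 0.58338681
uc = sqrt(0.2680981^2 + 0.034292856^2 + 0.58338681^2) = 0.64295627
U = k * uc = 2 * 0.64295627
U = 1.2859

1.2859


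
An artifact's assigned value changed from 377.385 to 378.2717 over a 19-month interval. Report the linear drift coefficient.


rate = (v2 - v1) / months
= (378.2717 - 377.385) / 19
= 0.8867 / 19
= 0.0467

0.0467


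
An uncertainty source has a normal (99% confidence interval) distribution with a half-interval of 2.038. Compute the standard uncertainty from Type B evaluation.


u_B = half_width / 2.576
u_B = 2.038 / 2.576
u_B = 0.7911

0.7911


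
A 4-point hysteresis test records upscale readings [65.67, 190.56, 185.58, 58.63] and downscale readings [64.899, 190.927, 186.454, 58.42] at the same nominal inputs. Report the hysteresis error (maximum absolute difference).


|65.67 - 64.899| = 0.7710
|190.56 - 190.927| = 0.3670
|185.58 - 186.454| = 0.8740
|58.63 - 58.42| = 0.2100
hysteresis = max(diffs) = 0.8740

0.8740


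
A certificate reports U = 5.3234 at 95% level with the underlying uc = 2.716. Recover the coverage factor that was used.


k = U / uc
k = 5.3234 / 2.716
k = 1.96

1.96


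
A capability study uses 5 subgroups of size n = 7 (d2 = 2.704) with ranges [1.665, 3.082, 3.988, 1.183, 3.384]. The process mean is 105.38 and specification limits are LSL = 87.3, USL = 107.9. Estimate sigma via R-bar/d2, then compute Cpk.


R_bar = (1.665 + 3.082 + 3.988 + 1.183 + 3.384) / 5 = 2.6604
sigma = R_bar / d2 = 2.6604 / 2.704 = 0.98387574
Cp = (USL - LSL)/(6*sigma) = (107.9 - 87.3)/(6*0.98387574) = 3.4896
Cpu = (107.9 - 105.38)/(3*0.98387574) = 0.8538
Cpl = (105.38 - 87.3)/(3*0.98387574) = 6.1254
Cpk = min(Cpu, Cpl) = 0.8538

0.8538


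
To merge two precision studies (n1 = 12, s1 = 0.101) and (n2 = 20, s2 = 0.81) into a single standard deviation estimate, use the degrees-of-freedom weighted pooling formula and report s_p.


s_p = sqrt(((n1-1)*s1^2 + (n2-1)*s2^2) / (n1+n2-2))
numerator = (12-1)*0.101^2 + (20-1)*0.81^2 = 0.112211 + 12.4659 = 12.578111
denominator = 12 + 20 - 2 = 30
s_p^2 = 12.578111 / 30 = 0.41927037
s_p = sqrt(0.41927037) = 0.6475

0.6475


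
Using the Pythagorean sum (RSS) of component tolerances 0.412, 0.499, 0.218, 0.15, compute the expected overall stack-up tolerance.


RSS = sqrt(0.412^2 + 0.499^2 + 0.218^2 + 0.15^2)
= sqrt(0.488769)
= 0.6991

0.6991


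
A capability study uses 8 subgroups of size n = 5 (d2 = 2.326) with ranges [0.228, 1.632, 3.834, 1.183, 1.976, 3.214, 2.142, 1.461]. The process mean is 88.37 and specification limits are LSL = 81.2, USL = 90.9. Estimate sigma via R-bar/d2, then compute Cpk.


R_bar = (0.228 + 1.632 + 3.834 + 1.183 + 1.976 + 3.214 + 2.142 + 1.461) / 8 = 1.95875
sigma = R_bar / d2 = 1.95875 / 2.326 = 0.84211092
Cp = (USL - LSL)/(6*sigma) = (90.9 - 81.2)/(6*0.84211092) = 1.9198
Cpu = (90.9 - 88.37)/(3*0.84211092) = 1.0015
Cpl = (88.37 - 81.2)/(3*0.84211092) = 2.8381
Cpk = min(Cpu, Cpl) = 1.0015

1.0015


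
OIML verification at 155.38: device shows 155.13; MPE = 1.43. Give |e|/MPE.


e = indication - reference = 155.13 - 155.38 = -0.2500
|e| = 0.2500
ratio = |e| / MPE = 0.2500 / 1.43
ratio = 0.1748

0.1748


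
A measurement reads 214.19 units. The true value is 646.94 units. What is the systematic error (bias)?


Systematic error = measured - true
= 214.19 - 646.94
= -432.7500

-432.7500


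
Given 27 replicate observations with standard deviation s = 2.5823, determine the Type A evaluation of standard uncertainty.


u_A = s / sqrt(n)
u_A = 2.5823 / sqrt(27)
u_A = 2.5823 / 5.1961524
u_A = 0.4970

0.4970


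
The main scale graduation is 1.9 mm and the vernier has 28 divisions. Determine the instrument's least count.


LC = MSD / n_div
= 1.9 / 28
= 0.0679

0.0679


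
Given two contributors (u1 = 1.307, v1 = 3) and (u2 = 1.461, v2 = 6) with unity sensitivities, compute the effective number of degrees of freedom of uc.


uc = sqrt(u1^2 + u2^2) = sqrt(1.307^2 + 1.461^2) = 1.9602984
v_eff = uc^4 / (u1^4/v1 + u2^4/v2)
= 1.9602984^4 / (1.307^4/3 + 1.461^4/6)
= 14.76688 / 1.7320682
v_eff = 8.5256

8.5256


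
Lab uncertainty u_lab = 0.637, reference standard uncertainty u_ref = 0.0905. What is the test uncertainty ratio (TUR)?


TUR = u_lab / u_ref
= 0.637 / 0.0905
= 7.0387

7.0387


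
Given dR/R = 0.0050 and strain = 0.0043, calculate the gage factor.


GF = (dR/R) / epsilon
= 0.0050 / 0.0043
= 1.1628

1.1628


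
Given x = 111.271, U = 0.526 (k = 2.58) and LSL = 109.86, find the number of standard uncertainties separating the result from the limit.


u = U / k = 0.526 / 2.58 = 0.20387597
margin = |LSL - x| = |109.86 - 111.271| = 1.411
z = margin / u = 1.411 / 0.20387597
z = 6.9209

6.9209


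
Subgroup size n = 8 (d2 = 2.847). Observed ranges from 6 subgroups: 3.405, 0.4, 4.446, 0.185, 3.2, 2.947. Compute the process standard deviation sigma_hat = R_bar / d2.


R_bar = (3.405 + 0.4 + 4.446 + 0.185 + 3.2 + 2.947) / 6
R_bar = 14.583 / 6 = 2.4305
sigma_hat = R_bar / d2 = 2.4305 / 2.847 = 0.8537

0.8537


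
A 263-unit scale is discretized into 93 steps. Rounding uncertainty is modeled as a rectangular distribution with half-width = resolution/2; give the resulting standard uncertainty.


resolution = range / divisions
resolution = 263 / 93 = 2.827957
u_res = resolution / (2*sqrt(3))
u_res = 2.827957 / 3.4641016
u_res = 0.8164

0.8164


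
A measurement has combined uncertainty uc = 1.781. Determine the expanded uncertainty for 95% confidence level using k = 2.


U = k * uc
U = 2 * 1.781
U = 3.5620

3.5620


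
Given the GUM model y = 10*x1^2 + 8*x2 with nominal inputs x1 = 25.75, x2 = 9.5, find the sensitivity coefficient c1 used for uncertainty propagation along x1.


y = 10*x1^2 + 8*x2
dy/dx1 = 2*10*x1
Evaluate at x1 = 25.75: c1 = 20 * 25.75
c1 = 515.0000

515.0000


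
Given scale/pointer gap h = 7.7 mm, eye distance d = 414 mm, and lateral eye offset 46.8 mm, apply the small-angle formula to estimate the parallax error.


error = h * offset / d
= 7.7 * 46.8 / 414
= 0.8704

0.8704


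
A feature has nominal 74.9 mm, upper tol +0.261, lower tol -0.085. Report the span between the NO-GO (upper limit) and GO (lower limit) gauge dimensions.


GO = nominal - lower_tol (smallest hole = maximum material condition)
GO = 74.9 - 0.085 = 74.815
NO-GO = nominal + upper_tol (largest hole = least material condition)
NO-GO = 74.9 + 0.261 = 75.161
spread = NO-GO - GO = 75.161 - 74.815 = 0.3460

0.3460


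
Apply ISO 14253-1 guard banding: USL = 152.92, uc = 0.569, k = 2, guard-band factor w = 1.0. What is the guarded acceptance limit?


U = k * uc = 2 * 0.569 = 1.138
guard band g = w * U = 1.0 * 1.138 = 1.138
AL = USL - g = 152.92 - 1.138
AL = 151.7820

151.7820


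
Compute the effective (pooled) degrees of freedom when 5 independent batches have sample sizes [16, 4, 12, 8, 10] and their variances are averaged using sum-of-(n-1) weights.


nu = sum_i (n_i - 1)
nu = ((16 - 1) + (4 - 1) + (12 - 1) + (8 - 1) + (10 - 1))
nu = 15 + 3 + 11 + 7 + 9
nu = 45

45


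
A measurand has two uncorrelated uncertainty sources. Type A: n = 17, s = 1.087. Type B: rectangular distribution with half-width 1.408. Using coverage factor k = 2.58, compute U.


u_A = s / sqrt(n) = 1.087 / sqrt(17) = 0.26363622
u_B = half_width / sqrt(3) = 1.408 / sqrt(3) = 0.81290918
uc = sqrt(u_A^2 + u_B^2) = sqrt(0.26363622^2 + 0.81290918^2) = 0.85459077
U = k * uc = 2.58 * 0.85459077
U = 2.2048

2.2048


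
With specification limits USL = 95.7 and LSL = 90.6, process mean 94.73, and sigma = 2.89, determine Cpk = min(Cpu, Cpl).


Cpu = (USL - mean) / (3*sigma) = (95.7 - 94.73) / (3*2.89) = 0.1119
Cpl = (mean - LSL) / (3*sigma) = (94.73 - 90.6) / (3*2.89) = 0.4764
Cpk = min(Cpu, Cpl) = 0.1119

0.1119


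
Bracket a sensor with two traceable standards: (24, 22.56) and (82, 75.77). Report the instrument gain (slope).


slope = (y2 - y1) / (x2 - x1)
= (75.77 - 22.56) / (82 - 24)
= 53.2100 / 58
= 0.9174

0.9174


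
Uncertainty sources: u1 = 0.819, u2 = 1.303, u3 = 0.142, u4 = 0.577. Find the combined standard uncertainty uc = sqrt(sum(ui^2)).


uc = sqrt(0.819^2 + 1.303^2 + 0.142^2 + 0.577^2)
uc = sqrt(2.721663)
uc = 1.6497

1.6497


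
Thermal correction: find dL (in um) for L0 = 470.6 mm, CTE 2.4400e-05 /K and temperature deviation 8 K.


dL = L * alpha * dT
= 470.6 * 2.4400e-05 * 8
= 0.0918611 mm
dL_um = 0.0918611 * 1000 = 91.8611 um

91.8611


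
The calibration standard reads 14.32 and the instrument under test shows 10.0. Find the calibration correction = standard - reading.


Correction = standard - reading
= 14.32 - 10.0
= 4.3200

4.3200


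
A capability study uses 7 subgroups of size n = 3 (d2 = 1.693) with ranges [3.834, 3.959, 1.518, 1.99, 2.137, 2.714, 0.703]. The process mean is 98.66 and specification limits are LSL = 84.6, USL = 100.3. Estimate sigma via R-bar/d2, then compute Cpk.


R_bar = (3.834 + 3.959 + 1.518 + 1.99 + 2.137 + 2.714 + 0.703) / 7 = 2.4078571
sigma = R_bar / d2 = 2.4078571 / 1.693 = 1.4222428
Cp = (USL - LSL)/(6*sigma) = (100.3 - 84.6)/(6*1.4222428) = 1.8398
Cpu = (100.3 - 98.66)/(3*1.4222428) = 0.3844
Cpl = (98.66 - 84.6)/(3*1.4222428) = 3.2953
Cpk = min(Cpu, Cpl) = 0.3844

0.3844


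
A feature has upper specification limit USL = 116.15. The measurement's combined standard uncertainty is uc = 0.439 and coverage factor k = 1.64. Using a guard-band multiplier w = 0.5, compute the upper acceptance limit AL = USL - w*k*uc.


U = k * uc = 1.64 * 0.439 = 0.71996
guard band g = w * U = 0.5 * 0.71996 = 0.35998
AL = USL - g = 116.15 - 0.35998
AL = 115.7900

115.7900


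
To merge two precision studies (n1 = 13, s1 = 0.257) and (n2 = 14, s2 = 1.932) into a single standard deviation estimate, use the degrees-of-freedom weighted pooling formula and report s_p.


s_p = sqrt(((n1-1)*s1^2 + (n2-1)*s2^2) / (n1+n2-2))
numerator = (13-1)*0.257^2 + (14-1)*1.932^2 = 0.792588 + 48.524112 = 49.3167
denominator = 13 + 14 - 2 = 25
s_p^2 = 49.3167 / 25 = 1.972668
s_p = sqrt(1.972668) = 1.4045

1.4045


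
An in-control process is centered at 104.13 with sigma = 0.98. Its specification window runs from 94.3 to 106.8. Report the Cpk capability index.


Cpu = (USL - mean) / (3*sigma) = (106.8 - 104.13) / (3*0.98) = 0.9082
Cpl = (mean - LSL) / (3*sigma) = (104.13 - 94.3) / (3*0.98) = 3.3435
Cpk = min(Cpu, Cpl) = 0.9082

0.9082


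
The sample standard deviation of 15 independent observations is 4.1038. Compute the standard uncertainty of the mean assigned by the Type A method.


u_A = s / sqrt(n)
u_A = 4.1038 / sqrt(15)
u_A = 4.1038 / 3.8729833
u_A = 1.0596

1.0596


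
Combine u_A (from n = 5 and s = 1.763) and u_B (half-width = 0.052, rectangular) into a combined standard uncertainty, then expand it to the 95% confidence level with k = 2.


u_A = s / sqrt(n) = 1.763 / sqrt(5) = 0.78843757
u_B = half_width / sqrt(3) = 0.052 / sqrt(3) = 0.030022214
uc = sqrt(u_A^2 + u_B^2) = sqrt(0.78843757^2 + 0.030022214^2) = 0.78900896
U = k * uc = 2 * 0.78900896
U = 1.5780

1.5780


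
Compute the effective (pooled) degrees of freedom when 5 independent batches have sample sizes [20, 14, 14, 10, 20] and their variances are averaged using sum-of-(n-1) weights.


nu = sum_i (n_i - 1)
nu = ((20 - 1) + (14 - 1) + (14 - 1) + (10 - 1) + (20 - 1))
nu = 19 + 13 + 13 + 9 + 19
nu = 73

73


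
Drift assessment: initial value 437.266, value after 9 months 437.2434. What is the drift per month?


rate = (v2 - v1) / months
= (437.2434 - 437.266) / 9
= -0.0226 / 9
= -0.0025

-0.0025


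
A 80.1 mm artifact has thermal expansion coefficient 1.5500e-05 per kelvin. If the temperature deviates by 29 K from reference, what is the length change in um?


dL = L * alpha * dT
= 80.1 * 1.5500e-05 * 29
= 0.0360049 mm
dL_um = 0.0360049 * 1000 = 36.0049 um

36.0049


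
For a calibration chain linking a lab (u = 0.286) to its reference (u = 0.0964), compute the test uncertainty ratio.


TUR = u_lab / u_ref
= 0.286 / 0.0964
= 2.9668

2.9668


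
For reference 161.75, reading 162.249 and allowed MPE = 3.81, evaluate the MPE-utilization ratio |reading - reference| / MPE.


e = indication - reference = 162.249 - 161.75 = 0.4990
|e| = 0.4990
ratio = |e| / MPE = 0.4990 / 3.81
ratio = 0.1310

0.1310


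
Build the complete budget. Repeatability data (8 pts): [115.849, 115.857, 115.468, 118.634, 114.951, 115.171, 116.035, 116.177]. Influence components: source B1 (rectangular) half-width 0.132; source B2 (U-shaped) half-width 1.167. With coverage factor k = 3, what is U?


mean = (115.849 + 115.857 + 115.468 + 118.634 + 114.951 + 115.171 + 116.035 + 116.177) / 8 = 116.01775
s = sqrt(sum((x - mean)^2)/(n-1)) = 1.1390413
u_A = s / sqrt(n) = 1.1390413 / sqrt(8) = 0.40271191
u_B1 = 0.132 / sqrt(3) = 0.076210236
u_B2 = 1.167 / sqrt(2) = 0.82519361
uc = sqrt(0.40271191^2 + 0.076210236^2 + 0.82519361^2) = 0.92137364
U = k * uc = 3 * 0.92137364
U = 2.7641

2.7641


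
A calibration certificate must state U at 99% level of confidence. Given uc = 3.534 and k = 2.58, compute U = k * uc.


U = k * uc
U = 2.58 * 3.534
U = 9.1177

9.1177


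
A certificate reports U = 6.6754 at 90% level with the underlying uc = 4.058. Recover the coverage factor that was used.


k = U / uc
k = 6.6754 / 4.058
k = 1.645

1.645


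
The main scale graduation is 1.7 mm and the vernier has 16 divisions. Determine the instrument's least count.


LC = MSD / n_div
= 1.7 / 16
= 0.1062

0.1062


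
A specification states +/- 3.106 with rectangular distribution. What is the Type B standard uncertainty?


u_B = half_width / sqrt(3)
u_B = 3.106 / 1.7320508
u_B = 1.7932

1.7932


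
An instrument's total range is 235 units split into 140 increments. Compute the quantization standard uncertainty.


resolution = range / divisions
resolution = 235 / 140 = 1.6785714
u_res = resolution / (2*sqrt(3))
u_res = 1.6785714 / 3.4641016
u_res = 0.4846

0.4846


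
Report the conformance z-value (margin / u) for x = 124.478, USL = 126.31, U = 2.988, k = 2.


u = U / k = 2.988 / 2 = 1.494
margin = |USL - x| = |126.31 - 124.478| = 1.832
z = margin / u = 1.832 / 1.494
z = 1.2262

1.2262


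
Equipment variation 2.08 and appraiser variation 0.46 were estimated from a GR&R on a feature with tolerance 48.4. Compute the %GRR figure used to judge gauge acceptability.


GRR = sqrt(EV^2 + AV^2) = sqrt(2.08^2 + 0.46^2) = 2.1302582
%GRR = GRR / tol * 100 = 2.1302582 / 48.4 * 100
%GRR = 4.4014

4.4014


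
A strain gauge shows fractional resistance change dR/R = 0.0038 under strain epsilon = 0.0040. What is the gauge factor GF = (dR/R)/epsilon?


GF = (dR/R) / epsilon
= 0.0038 / 0.0040
= 0.9500

0.9500


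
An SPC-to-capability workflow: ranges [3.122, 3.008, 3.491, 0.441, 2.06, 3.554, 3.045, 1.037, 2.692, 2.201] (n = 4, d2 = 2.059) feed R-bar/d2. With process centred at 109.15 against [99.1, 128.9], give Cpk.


R_bar = (3.122 + 3.008 + 3.491 + 0.441 + 2.06 + 3.554 + 3.045 + 1.037 + 2.692 + 2.201) / 10 = 2.4651
sigma = R_bar / d2 = 2.4651 / 2.059 = 1.1972317
Cp = (USL - LSL)/(6*sigma) = (128.9 - 99.1)/(6*1.1972317) = 4.1485
Cpu = (128.9 - 109.15)/(3*1.1972317) = 5.4988
Cpl = (109.15 - 99.1)/(3*1.1972317) = 2.7981
Cpk = min(Cpu, Cpl) = 2.7981

2.7981


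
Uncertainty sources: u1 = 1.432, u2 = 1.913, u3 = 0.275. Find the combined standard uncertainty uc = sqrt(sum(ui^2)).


uc = sqrt(1.432^2 + 1.913^2 + 0.275^2)
uc = sqrt(5.785818)
uc = 2.4054

2.4054


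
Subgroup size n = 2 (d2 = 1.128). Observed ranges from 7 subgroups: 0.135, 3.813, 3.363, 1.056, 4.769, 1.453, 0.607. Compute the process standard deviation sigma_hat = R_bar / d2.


R_bar = (0.135 + 3.813 + 3.363 + 1.056 + 4.769 + 1.453 + 0.607) / 7
R_bar = 15.196 / 7 = 2.1708571
sigma_hat = R_bar / d2 = 2.1708571 / 1.128 = 1.9245

1.9245


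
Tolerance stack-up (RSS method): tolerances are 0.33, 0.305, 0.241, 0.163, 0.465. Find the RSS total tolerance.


RSS = sqrt(0.33^2 + 0.305^2 + 0.241^2 + 0.163^2 + 0.465^2)
= sqrt(0.5028)
= 0.7091

0.7091


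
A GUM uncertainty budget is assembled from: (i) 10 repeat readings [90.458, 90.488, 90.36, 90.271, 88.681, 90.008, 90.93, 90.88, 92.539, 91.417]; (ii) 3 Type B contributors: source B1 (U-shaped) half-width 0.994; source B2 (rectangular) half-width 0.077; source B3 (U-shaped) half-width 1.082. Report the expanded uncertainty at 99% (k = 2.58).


mean = (90.458 + 90.488 + 90.36 + 90.271 + 88.681 + 90.008 + 90.93 + 90.88 + 92.539 + 91.417) / 10 = 90.6032
s = sqrt(sum((x - mean)^2)/(n-1)) = 0.9914065
u_A = s / sqrt(n) = 0.9914065 / sqrt(10) = 0.31351026
u_B1 = 0.994 / sqrt(2) = 0.70286414
u_B2 = 0.077 / sqrt(3) = 0.044455971
u_B3 = 1.082 / sqrt(2) = 0.76508954
uc = sqrt(0.31351026^2 + 0.70286414^2 + 0.044455971^2 + 0.76508954^2) = 1.0861146
U = k * uc = 2.58 * 1.0861146
U = 2.8022

2.8022


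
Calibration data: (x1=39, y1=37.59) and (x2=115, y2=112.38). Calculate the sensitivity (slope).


slope = (y2 - y1) / (x2 - x1)
= (112.38 - 37.59) / (115 - 39)
= 74.7900 / 76
= 0.9841

0.9841


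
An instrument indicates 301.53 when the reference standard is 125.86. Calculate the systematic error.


Systematic error = measured - true
= 301.53 - 125.86
= 175.6700

175.6700


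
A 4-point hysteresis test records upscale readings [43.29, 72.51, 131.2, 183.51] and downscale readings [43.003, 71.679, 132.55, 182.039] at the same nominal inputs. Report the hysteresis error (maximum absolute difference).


|43.29 - 43.003| = 0.2870
|72.51 - 71.679| = 0.8310
|131.2 - 132.55| = 1.3500
|183.51 - 182.039| = 1.4710
hysteresis = max(diffs) = 1.4710

1.4710


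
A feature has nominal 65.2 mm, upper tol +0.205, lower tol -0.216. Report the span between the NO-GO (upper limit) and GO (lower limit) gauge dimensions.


GO = nominal - lower_tol (smallest hole = maximum material condition)
GO = 65.2 - 0.216 = 64.984
NO-GO = nominal + upper_tol (largest hole = least material condition)
NO-GO = 65.2 + 0.205 = 65.405
spread = NO-GO - GO = 65.405 - 64.984 = 0.4210

0.4210


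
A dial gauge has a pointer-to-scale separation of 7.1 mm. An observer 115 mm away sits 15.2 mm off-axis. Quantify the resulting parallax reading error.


error = h * offset / d
= 7.1 * 15.2 / 115
= 0.9384

0.9384


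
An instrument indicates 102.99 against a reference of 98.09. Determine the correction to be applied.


Correction = standard - reading
= 98.09 - 102.99
= -4.9000

-4.9000


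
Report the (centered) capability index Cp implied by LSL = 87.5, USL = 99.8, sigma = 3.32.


Cp = (USL - LSL) / (6 * sigma)
= (99.8 - 87.5) / (6 * 3.32)
= 12.3000 / 19.9200
= 0.6175

0.6175


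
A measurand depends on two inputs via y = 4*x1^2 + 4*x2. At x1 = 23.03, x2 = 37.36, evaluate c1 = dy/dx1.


y = 4*x1^2 + 4*x2
dy/dx1 = 2*4*x1
Evaluate at x1 = 23.03: c1 = 8 * 23.03
c1 = 184.2400

184.2400


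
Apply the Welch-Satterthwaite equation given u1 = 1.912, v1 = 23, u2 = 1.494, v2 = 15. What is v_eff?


uc = sqrt(u1^2 + u2^2) = sqrt(1.912^2 + 1.494^2) = 2.4264748
v_eff = uc^4 / (u1^4/v1 + u2^4/v2)
= 2.4264748^4 / (1.912^4/23 + 1.494^4/15)
= 34.665953 / 0.91319597
v_eff = 37.9611

37.9611


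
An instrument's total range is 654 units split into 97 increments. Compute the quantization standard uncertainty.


resolution = range / divisions
resolution = 654 / 97 = 6.742268
u_res = resolution / (2*sqrt(3))
u_res = 6.742268 / 3.4641016
u_res = 1.9463

1.9463


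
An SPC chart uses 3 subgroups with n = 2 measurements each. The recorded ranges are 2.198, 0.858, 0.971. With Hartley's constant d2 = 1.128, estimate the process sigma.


R_bar = (2.198 + 0.858 + 0.971) / 3
R_bar = 4.027 / 3 = 1.3423333
sigma_hat = R_bar / d2 = 1.3423333 / 1.128 = 1.1900

1.1900


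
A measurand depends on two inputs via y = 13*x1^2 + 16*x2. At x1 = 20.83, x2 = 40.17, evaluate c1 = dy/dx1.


y = 13*x1^2 + 16*x2
dy/dx1 = 2*13*x1
Evaluate at x1 = 20.83: c1 = 26 * 20.83
c1 = 541.5800

541.5800


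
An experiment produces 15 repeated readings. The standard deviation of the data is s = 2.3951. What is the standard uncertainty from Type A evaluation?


u_A = s / sqrt(n)
u_A = 2.3951 / sqrt(15)
u_A = 2.3951 / 3.8729833
u_A = 0.6184

0.6184


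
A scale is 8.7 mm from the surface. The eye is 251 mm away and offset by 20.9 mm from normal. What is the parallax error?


error = h * offset / d
= 8.7 * 20.9 / 251
= 0.7244

0.7244


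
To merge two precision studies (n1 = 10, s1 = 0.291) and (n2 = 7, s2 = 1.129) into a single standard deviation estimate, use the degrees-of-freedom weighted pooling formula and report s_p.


s_p = sqrt(((n1-1)*s1^2 + (n2-1)*s2^2) / (n1+n2-2))
numerator = (10-1)*0.291^2 + (7-1)*1.129^2 = 0.762129 + 7.647846 = 8.409975
denominator = 10 + 7 - 2 = 15
s_p^2 = 8.409975 / 15 = 0.560665
s_p = sqrt(0.560665) = 0.7488

0.7488


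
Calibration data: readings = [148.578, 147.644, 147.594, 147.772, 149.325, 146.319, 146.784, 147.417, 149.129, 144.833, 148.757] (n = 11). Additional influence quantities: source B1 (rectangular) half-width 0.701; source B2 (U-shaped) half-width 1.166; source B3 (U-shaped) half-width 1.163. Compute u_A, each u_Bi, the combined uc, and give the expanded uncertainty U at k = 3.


mean = (148.578 + 147.644 + 147.594 + 147.772 + 149.325 + 146.319 + 146.784 + 147.417 + 149.129 + 144.833 + 148.757) / 11 = 147.6501818
s = sqrt(sum((x - mean)^2)/(n-1)) = 1.3269909
u_A = s / sqrt(n) = 1.3269909 / sqrt(11) = 0.40010281
u_B1 = 0.701 / sqrt(3) = 0.40472254
u_B2 = 1.166 / sqrt(2) = 0.82448651
u_B3 = 1.163 / sqrt(2) = 0.82236519
uc = sqrt(0.40010281^2 + 0.40472254^2 + 0.82448651^2 + 0.82236519^2) = 1.296127
U = k * uc = 3 * 1.296127
U = 3.8884

3.8884


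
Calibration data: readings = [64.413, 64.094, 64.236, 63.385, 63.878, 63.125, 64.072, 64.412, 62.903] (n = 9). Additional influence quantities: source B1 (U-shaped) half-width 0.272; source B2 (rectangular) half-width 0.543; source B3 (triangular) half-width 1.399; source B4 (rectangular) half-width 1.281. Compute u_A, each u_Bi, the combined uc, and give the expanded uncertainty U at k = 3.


mean = (64.413 + 64.094 + 64.236 + 63.385 + 63.878 + 63.125 + 64.072 + 64.412 + 62.903) / 9 = 63.83533333
s = sqrt(sum((x - mean)^2)/(n-1)) = 0.56215389
u_A = s / sqrt(n) = 0.56215389 / sqrt(9) = 0.18738463
u_B1 = 0.272 / sqrt(2) = 0.19233304
u_B2 = 0.543 / sqrt(3) = 0.3135012
u_B3 = 1.399 / sqrt(6) = 0.57113936
u_B4 = 1.281 / sqrt(3) = 0.73958569
uc = sqrt(0.18738463^2 + 0.19233304^2 + 0.3135012^2 + 0.57113936^2 + 0.73958569^2) = 1.0215553
U = k * uc = 3 * 1.0215553
U = 3.0647

3.0647


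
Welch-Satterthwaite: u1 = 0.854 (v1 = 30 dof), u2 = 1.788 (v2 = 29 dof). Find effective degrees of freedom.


uc = sqrt(u1^2 + u2^2) = sqrt(0.854^2 + 1.788^2) = 1.9814792
v_eff = uc^4 / (u1^4/v1 + u2^4/v2)
= 1.9814792^4 / (0.854^4/30 + 1.788^4/29)
= 15.415516 / 0.3701594
v_eff = 41.6456

41.6456


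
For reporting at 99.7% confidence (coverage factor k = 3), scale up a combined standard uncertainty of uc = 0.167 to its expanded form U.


U = k * uc
U = 3 * 0.167
U = 0.5010

0.5010


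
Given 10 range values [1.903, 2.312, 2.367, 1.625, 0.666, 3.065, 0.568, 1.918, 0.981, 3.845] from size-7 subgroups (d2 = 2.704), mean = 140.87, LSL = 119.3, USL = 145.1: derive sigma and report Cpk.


R_bar = (1.903 + 2.312 + 2.367 + 1.625 + 0.666 + 3.065 + 0.568 + 1.918 + 0.981 + 3.845) / 10 = 1.925
sigma = R_bar / d2 = 1.925 / 2.704 = 0.71190828
Cp = (USL - LSL)/(6*sigma) = (145.1 - 119.3)/(6*0.71190828) = 6.0401
Cpu = (145.1 - 140.87)/(3*0.71190828) = 1.9806
Cpl = (140.87 - 119.3)/(3*0.71190828) = 10.0996
Cpk = min(Cpu, Cpl) = 1.9806

1.9806


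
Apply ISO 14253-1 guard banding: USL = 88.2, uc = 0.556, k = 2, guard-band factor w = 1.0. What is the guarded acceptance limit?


U = k * uc = 2 * 0.556 = 1.112
guard band g = w * U = 1.0 * 1.112 = 1.112
AL = USL - g = 88.2 - 1.112
AL = 87.0880

87.0880


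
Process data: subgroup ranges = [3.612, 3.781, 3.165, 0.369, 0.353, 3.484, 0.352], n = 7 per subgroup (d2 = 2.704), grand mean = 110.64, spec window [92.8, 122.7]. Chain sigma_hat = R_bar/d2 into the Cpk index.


R_bar = (3.612 + 3.781 + 3.165 + 0.369 + 0.353 + 3.484 + 0.352) / 7 = 2.1594286
sigma = R_bar / d2 = 2.1594286 / 2.704 = 0.79860525
Cp = (USL - LSL)/(6*sigma) = (122.7 - 92.8)/(6*0.79860525) = 6.2400
Cpu = (122.7 - 110.64)/(3*0.79860525) = 5.0338
Cpl = (110.64 - 92.8)/(3*0.79860525) = 7.4463
Cpk = min(Cpu, Cpl) = 5.0338

5.0338


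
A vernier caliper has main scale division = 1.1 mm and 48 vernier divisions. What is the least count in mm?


LC = MSD / n_div
= 1.1 / 48
= 0.0229

0.0229


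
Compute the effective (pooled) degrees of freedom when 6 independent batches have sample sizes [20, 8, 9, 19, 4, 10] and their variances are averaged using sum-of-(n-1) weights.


nu = sum_i (n_i - 1)
nu = ((20 - 1) + (8 - 1) + (9 - 1) + (19 - 1) + (4 - 1) + (10 - 1))
nu = 19 + 7 + 8 + 18 + 3 + 9
nu = 64

64


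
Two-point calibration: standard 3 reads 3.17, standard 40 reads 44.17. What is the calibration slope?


slope = (y2 - y1) / (x2 - x1)
= (44.17 - 3.17) / (40 - 3)
= 41.0000 / 37
= 1.1081

1.1081


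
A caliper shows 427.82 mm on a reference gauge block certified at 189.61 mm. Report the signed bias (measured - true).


Systematic error = measured - true
= 427.82 - 189.61
= 238.2100

238.2100


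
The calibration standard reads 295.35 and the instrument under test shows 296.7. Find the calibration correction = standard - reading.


Correction = standard - reading
= 295.35 - 296.7
= -1.3500

-1.3500


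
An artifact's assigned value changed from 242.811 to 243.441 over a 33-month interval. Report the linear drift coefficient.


rate = (v2 - v1) / months
= (243.441 - 242.811) / 33
= 0.6300 / 33
= 0.0191

0.0191


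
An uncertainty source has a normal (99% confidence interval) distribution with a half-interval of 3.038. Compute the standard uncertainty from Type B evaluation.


u_B = half_width / 2.576
u_B = 3.038 / 2.576
u_B = 1.1793

1.1793


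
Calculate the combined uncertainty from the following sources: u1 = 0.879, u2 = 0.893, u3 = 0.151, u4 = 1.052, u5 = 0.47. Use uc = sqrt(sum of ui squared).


uc = sqrt(0.879^2 + 0.893^2 + 0.151^2 + 1.052^2 + 0.47^2)
uc = sqrt(2.920495)
uc = 1.7089

1.7089


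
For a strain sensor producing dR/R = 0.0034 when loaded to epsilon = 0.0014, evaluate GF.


GF = (dR/R) / epsilon
= 0.0034 / 0.0014
= 2.4286

2.4286


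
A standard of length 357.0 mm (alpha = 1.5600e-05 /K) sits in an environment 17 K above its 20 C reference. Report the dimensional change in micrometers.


dL = L * alpha * dT
= 357.0 * 1.5600e-05 * 17
= 0.0946764 mm
dL_um = 0.0946764 * 1000 = 94.6764 um

94.6764


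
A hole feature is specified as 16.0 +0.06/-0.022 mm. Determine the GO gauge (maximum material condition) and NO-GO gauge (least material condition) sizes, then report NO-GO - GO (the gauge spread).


GO = nominal - lower_tol (smallest hole = maximum material condition)
GO = 16.0 - 0.022 = 15.978
NO-GO = nominal + upper_tol (largest hole = least material condition)
NO-GO = 16.0 + 0.06 = 16.06
spread = NO-GO - GO = 16.06 - 15.978 = 0.0820

0.0820


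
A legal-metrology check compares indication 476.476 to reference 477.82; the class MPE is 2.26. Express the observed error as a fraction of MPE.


e = indication - reference = 476.476 - 477.82 = -1.3440
|e| = 1.3440
ratio = |e| / MPE = 1.3440 / 2.26
ratio = 0.5947

0.5947


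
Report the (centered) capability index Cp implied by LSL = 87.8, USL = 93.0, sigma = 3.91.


Cp = (USL - LSL) / (6 * sigma)
= (93.0 - 87.8) / (6 * 3.91)
= 5.2000 / 23.4600
= 0.2217

0.2217


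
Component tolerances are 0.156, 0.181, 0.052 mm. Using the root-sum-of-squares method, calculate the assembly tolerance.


RSS = sqrt(0.156^2 + 0.181^2 + 0.052^2)
= sqrt(0.059801)
= 0.2445

0.2445


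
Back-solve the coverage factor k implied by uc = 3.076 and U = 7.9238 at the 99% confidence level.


k = U / uc
k = 7.9238 / 3.076
k = 2.576

2.576


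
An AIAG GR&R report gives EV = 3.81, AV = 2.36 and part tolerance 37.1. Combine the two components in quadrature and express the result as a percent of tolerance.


GRR = sqrt(EV^2 + AV^2) = sqrt(3.81^2 + 2.36^2) = 4.4817073
%GRR = GRR / tol * 100 = 4.4817073 / 37.1 * 100
%GRR = 12.0801

12.0801


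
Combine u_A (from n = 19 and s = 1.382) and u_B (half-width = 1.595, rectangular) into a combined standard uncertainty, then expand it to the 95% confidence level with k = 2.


u_A = s / sqrt(n) = 1.382 / sqrt(19) = 0.31705254
u_B = half_width / sqrt(3) = 1.595 / sqrt(3) = 0.92087368
uc = sqrt(u_A^2 + u_B^2) = sqrt(0.31705254^2 + 0.92087368^2) = 0.97392538
U = k * uc = 2 * 0.97392538
U = 1.9479

1.9479


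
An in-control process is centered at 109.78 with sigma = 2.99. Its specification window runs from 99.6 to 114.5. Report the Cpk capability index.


Cpu = (USL - mean) / (3*sigma) = (114.5 - 109.78) / (3*2.99) = 0.5262
Cpl = (mean - LSL) / (3*sigma) = (109.78 - 99.6) / (3*2.99) = 1.1349
Cpk = min(Cpu, Cpl) = 0.5262

0.5262


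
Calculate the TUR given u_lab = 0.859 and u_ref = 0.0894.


TUR = u_lab / u_ref
= 0.859 / 0.0894
= 9.6085

9.6085


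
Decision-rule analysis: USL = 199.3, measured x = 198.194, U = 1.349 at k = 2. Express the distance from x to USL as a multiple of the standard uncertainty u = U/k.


u = U / k = 1.349 / 2 = 0.6745
margin = |USL - x| = |199.3 - 198.194| = 1.106
z = margin / u = 1.106 / 0.6745
z = 1.6397

1.6397


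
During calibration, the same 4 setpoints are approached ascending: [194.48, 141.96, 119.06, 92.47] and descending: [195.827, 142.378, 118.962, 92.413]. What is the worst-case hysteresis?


|194.48 - 195.827| = 1.3470
|141.96 - 142.378| = 0.4180
|119.06 - 118.962| = 0.0980
|92.47 - 92.413| = 0.0570
hysteresis = max(diffs) = 1.3470

1.3470


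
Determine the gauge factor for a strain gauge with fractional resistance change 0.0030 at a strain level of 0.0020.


GF = (dR/R) / epsilon
= 0.0030 / 0.0020
= 1.5000

1.5000


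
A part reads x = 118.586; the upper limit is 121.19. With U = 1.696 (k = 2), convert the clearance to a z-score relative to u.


u = U / k = 1.696 / 2 = 0.848
margin = |USL - x| = |121.19 - 118.586| = 2.604
z = margin / u = 2.604 / 0.848
z = 3.0708

3.0708


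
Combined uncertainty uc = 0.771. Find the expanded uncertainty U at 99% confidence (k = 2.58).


U = k * uc
U = 2.58 * 0.771
U = 1.9892

1.9892


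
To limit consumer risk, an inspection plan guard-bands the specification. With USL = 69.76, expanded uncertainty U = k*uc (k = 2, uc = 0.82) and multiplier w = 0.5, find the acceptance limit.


U = k * uc = 2 * 0.82 = 1.64
guard band g = w * U = 0.5 * 1.64 = 0.82
AL = USL - g = 69.76 - 0.82
AL = 68.9400

68.9400


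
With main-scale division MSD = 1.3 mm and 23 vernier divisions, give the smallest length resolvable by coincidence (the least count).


LC = MSD / n_div
= 1.3 / 23
= 0.0565

0.0565


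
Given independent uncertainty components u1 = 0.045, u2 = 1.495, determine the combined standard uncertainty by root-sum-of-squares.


uc = sqrt(0.045^2 + 1.495^2)
uc = sqrt(2.23705)
uc = 1.4957

1.4957


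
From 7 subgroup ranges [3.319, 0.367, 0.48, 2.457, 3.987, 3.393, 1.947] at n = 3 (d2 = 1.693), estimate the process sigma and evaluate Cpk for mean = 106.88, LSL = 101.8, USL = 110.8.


R_bar = (3.319 + 0.367 + 0.48 + 2.457 + 3.987 + 3.393 + 1.947) / 7 = 2.2785714
sigma = R_bar / d2 = 2.2785714 / 1.693 = 1.345878
Cp = (USL - LSL)/(6*sigma) = (110.8 - 101.8)/(6*1.345878) = 1.1145
Cpu = (110.8 - 106.88)/(3*1.345878) = 0.9709
Cpl = (106.88 - 101.8)/(3*1.345878) = 1.2582
Cpk = min(Cpu, Cpl) = 0.9709

0.9709


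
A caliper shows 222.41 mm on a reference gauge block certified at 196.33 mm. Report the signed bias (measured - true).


Systematic error = measured - true
= 222.41 - 196.33
= 26.0800

26.0800


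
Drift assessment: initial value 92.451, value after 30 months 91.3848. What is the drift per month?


rate = (v2 - v1) / months
= (91.3848 - 92.451) / 30
= -1.0662 / 30
= -0.0355

-0.0355


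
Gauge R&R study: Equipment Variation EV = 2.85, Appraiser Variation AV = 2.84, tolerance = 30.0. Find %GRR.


GRR = sqrt(EV^2 + AV^2) = sqrt(2.85^2 + 2.84^2) = 4.0234438
%GRR = GRR / tol * 100 = 4.0234438 / 30.0 * 100
%GRR = 13.4115

13.4115


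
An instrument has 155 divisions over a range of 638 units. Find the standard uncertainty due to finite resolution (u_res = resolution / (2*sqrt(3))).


resolution = range / divisions
resolution = 638 / 155 = 4.116129
u_res = resolution / (2*sqrt(3))
u_res = 4.116129 / 3.4641016
u_res = 1.1882

1.1882


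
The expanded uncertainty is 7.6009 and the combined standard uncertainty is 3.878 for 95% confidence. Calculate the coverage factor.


k = U / uc
k = 7.6009 / 3.878
k = 1.96

1.96


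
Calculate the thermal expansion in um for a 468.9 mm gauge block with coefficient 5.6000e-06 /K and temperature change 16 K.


dL = L * alpha * dT
= 468.9 * 5.6000e-06 * 16
= 0.0420134 mm
dL_um = 0.0420134 * 1000 = 42.0134 um

42.0134


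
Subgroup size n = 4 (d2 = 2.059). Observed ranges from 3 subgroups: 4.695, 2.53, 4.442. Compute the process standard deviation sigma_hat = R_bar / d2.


R_bar = (4.695 + 2.53 + 4.442) / 3
R_bar = 11.667 / 3 = 3.889
sigma_hat = R_bar / d2 = 3.889 / 2.059 = 1.8888

1.8888


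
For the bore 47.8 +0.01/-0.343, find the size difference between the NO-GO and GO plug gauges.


GO = nominal - lower_tol (smallest hole = maximum material condition)
GO = 47.8 - 0.343 = 47.457
NO-GO = nominal + upper_tol (largest hole = least material condition)
NO-GO = 47.8 + 0.01 = 47.81
spread = NO-GO - GO = 47.81 - 47.457 = 0.3530

0.3530


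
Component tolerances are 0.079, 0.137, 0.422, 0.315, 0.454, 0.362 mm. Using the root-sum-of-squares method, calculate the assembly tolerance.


RSS = sqrt(0.079^2 + 0.137^2 + 0.422^2 + 0.315^2 + 0.454^2 + 0.362^2)
= sqrt(0.639479)
= 0.7997

0.7997


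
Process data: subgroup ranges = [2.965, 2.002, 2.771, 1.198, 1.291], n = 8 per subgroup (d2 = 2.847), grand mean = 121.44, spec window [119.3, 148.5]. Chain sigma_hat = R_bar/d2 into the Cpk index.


R_bar = (2.965 + 2.002 + 2.771 + 1.198 + 1.291) / 5 = 2.0454
sigma = R_bar / d2 = 2.0454 / 2.847 = 0.71844046
Cp = (USL - LSL)/(6*sigma) = (148.5 - 119.3)/(6*0.71844046) = 6.7739
Cpu = (148.5 - 121.44)/(3*0.71844046) = 12.5550
Cpl = (121.44 - 119.3)/(3*0.71844046) = 0.9929
Cpk = min(Cpu, Cpl) = 0.9929

0.9929


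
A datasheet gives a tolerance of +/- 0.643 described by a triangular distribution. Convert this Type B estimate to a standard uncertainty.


u_B = half_width / sqrt(6)
u_B = 0.643 / 2.4494897
u_B = 0.2625

0.2625


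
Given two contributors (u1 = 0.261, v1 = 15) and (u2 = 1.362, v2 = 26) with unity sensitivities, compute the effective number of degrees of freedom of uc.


uc = sqrt(u1^2 + u2^2) = sqrt(0.261^2 + 1.362^2) = 1.3867822
v_eff = uc^4 / (u1^4/v1 + u2^4/v2)
= 1.3867822^4 / (0.261^4/15 + 1.362^4/26)
= 3.6985631 / 0.13266276
v_eff = 27.8794

27.8794


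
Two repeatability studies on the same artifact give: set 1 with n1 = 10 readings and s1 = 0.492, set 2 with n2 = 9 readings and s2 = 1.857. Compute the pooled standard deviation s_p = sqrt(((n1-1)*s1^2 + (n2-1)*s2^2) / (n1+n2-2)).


s_p = sqrt(((n1-1)*s1^2 + (n2-1)*s2^2) / (n1+n2-2))
numerator = (10-1)*0.492^2 + (9-1)*1.857^2 = 2.178576 + 27.587592 = 29.766168
denominator = 10 + 9 - 2 = 17
s_p^2 = 29.766168 / 17 = 1.7509511
s_p = sqrt(1.7509511) = 1.3232

1.3232
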